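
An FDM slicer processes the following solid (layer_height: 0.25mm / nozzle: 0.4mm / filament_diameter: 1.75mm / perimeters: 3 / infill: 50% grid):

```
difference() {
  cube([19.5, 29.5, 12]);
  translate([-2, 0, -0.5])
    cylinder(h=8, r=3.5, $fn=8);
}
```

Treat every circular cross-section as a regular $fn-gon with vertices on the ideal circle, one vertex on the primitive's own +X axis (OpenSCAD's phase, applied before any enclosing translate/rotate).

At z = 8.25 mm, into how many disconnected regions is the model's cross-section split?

At z = 8.25 mm: the cube (footprint 19.5×29.5) is included at this height; the cylinder at (-2, 0) does not reach this height (z outside [-0.5, 7.5]); Taking the first minus the rest: none of the subtracted shapes is present at this height, so the 19.5×29.5 cube is unchanged — 1 connected region. The result has 1 disconnected region.

1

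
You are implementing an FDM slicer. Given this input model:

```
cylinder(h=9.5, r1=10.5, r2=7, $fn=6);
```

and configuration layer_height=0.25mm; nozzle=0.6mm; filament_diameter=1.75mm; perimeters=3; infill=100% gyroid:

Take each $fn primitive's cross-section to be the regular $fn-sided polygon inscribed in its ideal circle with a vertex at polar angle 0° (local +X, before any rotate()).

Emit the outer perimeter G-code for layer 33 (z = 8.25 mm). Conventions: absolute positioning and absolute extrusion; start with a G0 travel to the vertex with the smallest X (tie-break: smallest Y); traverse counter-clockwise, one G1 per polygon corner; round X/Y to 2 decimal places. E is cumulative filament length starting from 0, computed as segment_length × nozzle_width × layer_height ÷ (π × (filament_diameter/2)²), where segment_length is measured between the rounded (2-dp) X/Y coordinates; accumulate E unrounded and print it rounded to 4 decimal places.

At z = 8.25 mm: the cone: at t=0.868 of its height the radius interpolates to r₁+(r₂−r₁)t = 7.461, giving a regular 6-gon of that circumradius. The outline is a single polygon with 6 vertices. Extrusion per mm of travel: 0.6 × 0.25 / (π × 0.875²) = 0.062363. Accumulating E over each segment gives final E = 2.7912.

G0 X-7.46 Y0.00 Z8.25
G1 X-3.73 Y-6.46 E0.4652
G1 X3.73 Y-6.46 E0.9304
G1 X7.46 Y0.00 E1.3956
G1 X3.73 Y6.46 E1.8608
G1 X-3.73 Y6.46 E2.3260
G1 X-7.46 Y0.00 E2.7912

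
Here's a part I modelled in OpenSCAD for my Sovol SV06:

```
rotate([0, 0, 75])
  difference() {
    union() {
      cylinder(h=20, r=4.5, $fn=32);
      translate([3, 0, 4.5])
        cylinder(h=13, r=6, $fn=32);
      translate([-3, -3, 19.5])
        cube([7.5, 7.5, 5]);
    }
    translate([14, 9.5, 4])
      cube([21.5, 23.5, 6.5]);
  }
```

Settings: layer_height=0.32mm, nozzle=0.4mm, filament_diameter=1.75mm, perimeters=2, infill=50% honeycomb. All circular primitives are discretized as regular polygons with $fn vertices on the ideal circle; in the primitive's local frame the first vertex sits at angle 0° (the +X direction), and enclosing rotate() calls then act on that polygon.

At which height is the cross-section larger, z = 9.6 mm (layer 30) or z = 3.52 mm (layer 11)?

layer 30 (z = 9.6 mm)

Layer 30 (z = 9.6): the cylinder: section is a regular 32-gon, circumradius r=4.5 (area = (32/2)·4.500²·sin(360°/32) = 63.21 mm²); the r=6 cylinder at (3, 0) contributes a regular 32-gon of circumradius 6 (area = (32/2)·6.000²·sin(360°/32) = 112.37 mm²); the cube at (-3, -3) does not reach this height (z outside [19.5, 24.5]); Combining (union): the regions partially overlap — summed areas 175.58 mm² minus the doubly-counted overlap 52.70 mm² gives 122.89 mm² — area = 122.89 mm²; the cube at (14, 9.5) is present — its section is the full 21.5×23.5 rectangle (area 505.25 mm²); After the difference (first − rest): starting from that combined region (122.89 mm²), the 21.5×23.5 cube at (14, 9.5) misses the remaining region (no effect) — area = 122.89 mm²; (rotated 75° about Z; rotation is an isometry so areas/perimeters/island counts are preserved). So its area = 122.89 mm². Layer 11 (z = 3.52): the cylinder: section is a regular 32-gon, circumradius r=4.5 (area = (32/2)·4.500²·sin(360°/32) = 63.21 mm²); the cylinder at (3, 0) does not reach this height (z outside [4.5, 17.5]); the cube at (-3, -3) is not intersected at this z (z outside [19.5, 24.5]); Taking the union: only the r=4.5 cylinder is present, so the union is just that shape — area = 63.21 mm²; the cube at (14, 9.5) is not intersected at this z (z outside [4, 10.5]); Subtracting the remaining from the first: none of the subtracted shapes is present at this height, so that combined region is unchanged — area = 63.21 mm²; (rotated 75° about Z; rotation is an isometry so areas/perimeters/island counts are preserved). So its area = 63.21 mm². Layer 30 is larger (122.89 vs 63.21 mm²).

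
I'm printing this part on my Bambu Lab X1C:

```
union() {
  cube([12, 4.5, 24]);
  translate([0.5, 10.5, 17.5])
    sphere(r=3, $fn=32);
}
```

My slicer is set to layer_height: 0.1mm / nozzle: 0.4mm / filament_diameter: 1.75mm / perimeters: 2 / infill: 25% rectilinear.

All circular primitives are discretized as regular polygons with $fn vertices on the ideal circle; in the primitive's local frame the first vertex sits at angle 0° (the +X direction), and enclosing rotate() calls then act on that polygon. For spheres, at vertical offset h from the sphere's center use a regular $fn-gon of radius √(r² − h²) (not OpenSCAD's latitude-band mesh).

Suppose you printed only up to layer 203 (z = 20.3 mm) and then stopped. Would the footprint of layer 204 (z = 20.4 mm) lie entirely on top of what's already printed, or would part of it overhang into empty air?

entirely on top

Compare the two slices. At z = 20.3: the cube is present — its section is the full 12×4.5 rectangle (area 54.00 mm²); the sphere at (0.5, 10.5): section is a regular 32-gon, circumradius = √(r²−h²) = √(3²−2.8²) = 1.077 (area = (32/2)·1.077²·sin(360°/32) = 3.62 mm²); Combining (union): the 2 present regions are separate (no shared area or edge), so areas and boundary lengths simply add and each stays a separate island — area = 57.62 mm². At z = 20.4: the cube is present — its section is the full 12×4.5 rectangle (area 54.00 mm²); the r=3 sphere at (0.5, 10.5) contributes a regular 32-gon of circumradius √(3²−2.9²) = 0.768 (area = (32/2)·0.768²·sin(360°/32) = 1.84 mm²); Taking the union: the 2 present regions are separate (no shared area or edge), so areas and boundary lengths simply add and each stays a separate island — area = 55.84 mm². Checking containment: the cross-section at z = 20.4 is a subset of the cross-section at z = 20.3.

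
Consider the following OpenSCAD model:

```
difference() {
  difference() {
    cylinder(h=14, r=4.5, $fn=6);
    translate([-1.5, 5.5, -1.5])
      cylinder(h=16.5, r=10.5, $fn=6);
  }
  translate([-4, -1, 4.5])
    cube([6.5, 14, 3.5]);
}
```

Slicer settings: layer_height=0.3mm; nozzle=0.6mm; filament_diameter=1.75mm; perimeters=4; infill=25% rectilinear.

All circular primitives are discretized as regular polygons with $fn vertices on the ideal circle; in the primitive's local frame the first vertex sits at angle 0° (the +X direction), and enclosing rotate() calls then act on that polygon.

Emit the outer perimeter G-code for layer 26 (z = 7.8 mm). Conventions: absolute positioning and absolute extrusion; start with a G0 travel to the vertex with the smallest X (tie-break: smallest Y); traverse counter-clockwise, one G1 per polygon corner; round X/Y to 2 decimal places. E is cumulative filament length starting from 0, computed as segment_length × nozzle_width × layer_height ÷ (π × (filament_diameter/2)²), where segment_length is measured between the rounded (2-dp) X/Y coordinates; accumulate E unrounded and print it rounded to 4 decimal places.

G0 X-2.43 Y-3.59 Z7.80
G1 X-2.25 Y-3.90 E0.0268
G1 X2.25 Y-3.90 E0.3636
G1 X2.43 Y-3.59 E0.3904
G1 X-2.43 Y-3.59 E0.7541

At z = 7.8 mm: the cylinder: section is a regular 6-gon, circumradius r=4.5; the r=10.5 cylinder at (-1.5, 5.5) contributes a regular 6-gon of circumradius 10.5; After the difference (first − rest): starting from the r=4.5 cylinder, the r=10.5 cylinder at (-1.5, 5.5) partially overlaps it — only the 51.19 mm² overlap (of its 286.44 mm²) is removed, clipping the outline — 1 connected region; the cube at (-4, -1) (footprint 6.5×14) is included at this height; After the difference (first − rest): starting from that combined region, the 6.5×14 cube at (-4, -1) misses the remaining region (no effect) — 1 connected region. The outline is a single polygon with 4 vertices. Extrusion per mm of travel: 0.6 × 0.3 / (π × 0.875²) = 0.074835. Accumulating E over each segment gives final E = 0.7541.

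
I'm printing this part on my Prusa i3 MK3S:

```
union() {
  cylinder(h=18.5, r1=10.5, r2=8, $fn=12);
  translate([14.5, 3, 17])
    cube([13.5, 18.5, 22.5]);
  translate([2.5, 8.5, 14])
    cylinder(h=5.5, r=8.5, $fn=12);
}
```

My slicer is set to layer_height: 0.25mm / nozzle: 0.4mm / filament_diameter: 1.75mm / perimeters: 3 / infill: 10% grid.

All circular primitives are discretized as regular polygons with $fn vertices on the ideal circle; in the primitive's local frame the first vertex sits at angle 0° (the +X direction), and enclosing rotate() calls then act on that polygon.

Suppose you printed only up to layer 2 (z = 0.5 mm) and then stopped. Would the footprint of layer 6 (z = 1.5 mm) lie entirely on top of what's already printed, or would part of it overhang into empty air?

Compare the two slices. At z = 0.5: the cone (r1=10.5→r2=8) has section circumradius 10.432 here — a regular 12-gon (area = (12/2)·10.432²·sin(360°/12) = 326.51 mm²); the cube at (14.5, 3) is absent (z outside [17, 39.5]); the cylinder at (2.5, 8.5) is absent (z outside [14, 19.5]); Merging all regions: only the cone is present, so the union is just that shape — area = 326.51 mm². At z = 1.5: the cone: at t=0.081 of its height the radius interpolates to r₁+(r₂−r₁)t = 10.297, giving a regular 12-gon of that circumradius (area = (12/2)·10.297²·sin(360°/12) = 318.10 mm²); the cube at (14.5, 3) is not intersected at this z (z outside [17, 39.5]); the cylinder at (2.5, 8.5) does not reach this height (z outside [14, 19.5]); Merging all regions: only the cone is present, so the union is just that shape — area = 318.10 mm². Checking containment: the cross-section at z = 1.5 is a subset of the cross-section at z = 0.5.

entirely on top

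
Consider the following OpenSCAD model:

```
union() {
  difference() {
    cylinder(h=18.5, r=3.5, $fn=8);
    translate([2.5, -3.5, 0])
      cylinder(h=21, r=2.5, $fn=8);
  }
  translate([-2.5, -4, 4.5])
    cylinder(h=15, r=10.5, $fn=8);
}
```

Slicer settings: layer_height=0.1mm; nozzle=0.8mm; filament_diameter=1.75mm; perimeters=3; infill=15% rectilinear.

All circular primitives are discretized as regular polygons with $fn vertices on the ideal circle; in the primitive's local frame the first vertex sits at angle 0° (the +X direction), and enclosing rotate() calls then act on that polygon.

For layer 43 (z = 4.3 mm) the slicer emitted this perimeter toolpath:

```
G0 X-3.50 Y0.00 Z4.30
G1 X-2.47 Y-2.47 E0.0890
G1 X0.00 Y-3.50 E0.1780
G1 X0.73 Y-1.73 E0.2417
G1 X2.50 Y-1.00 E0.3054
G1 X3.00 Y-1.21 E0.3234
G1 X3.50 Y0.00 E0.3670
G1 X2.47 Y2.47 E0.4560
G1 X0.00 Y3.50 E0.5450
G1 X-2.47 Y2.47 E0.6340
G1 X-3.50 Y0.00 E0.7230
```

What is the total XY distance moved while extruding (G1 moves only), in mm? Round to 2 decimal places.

21.74 mm

Sum the Euclidean lengths of each G1 segment: total = 21.74 mm.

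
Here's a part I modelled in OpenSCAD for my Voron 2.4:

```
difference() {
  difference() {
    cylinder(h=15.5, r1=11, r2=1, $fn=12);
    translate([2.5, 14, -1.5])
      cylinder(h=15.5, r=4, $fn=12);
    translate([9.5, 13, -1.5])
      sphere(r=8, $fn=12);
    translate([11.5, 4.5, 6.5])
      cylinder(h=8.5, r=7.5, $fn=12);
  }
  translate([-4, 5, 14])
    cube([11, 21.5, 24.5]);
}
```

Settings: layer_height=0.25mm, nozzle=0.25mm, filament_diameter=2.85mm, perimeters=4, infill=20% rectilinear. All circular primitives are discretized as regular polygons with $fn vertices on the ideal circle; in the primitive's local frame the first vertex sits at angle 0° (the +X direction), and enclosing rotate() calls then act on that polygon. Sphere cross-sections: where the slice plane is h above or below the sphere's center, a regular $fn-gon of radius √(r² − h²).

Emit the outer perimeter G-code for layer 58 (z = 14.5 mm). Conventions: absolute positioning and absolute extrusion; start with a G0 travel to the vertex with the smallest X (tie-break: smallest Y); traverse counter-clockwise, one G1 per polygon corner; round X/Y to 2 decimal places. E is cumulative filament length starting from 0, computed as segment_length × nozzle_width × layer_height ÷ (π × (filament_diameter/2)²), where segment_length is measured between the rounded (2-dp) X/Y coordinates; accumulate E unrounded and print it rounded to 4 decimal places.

G0 X-1.65 Y0.00 Z14.50
G1 X-1.42 Y-0.82 E0.0083
G1 X-0.82 Y-1.42 E0.0167
G1 X0.00 Y-1.65 E0.0250
G1 X0.82 Y-1.42 E0.0333
G1 X1.42 Y-0.82 E0.0417
G1 X1.65 Y0.00 E0.0500
G1 X1.42 Y0.82 E0.0583
G1 X0.82 Y1.42 E0.0667
G1 X0.00 Y1.65 E0.0750
G1 X-0.82 Y1.42 E0.0833
G1 X-1.42 Y0.82 E0.0917
G1 X-1.65 Y0.00 E0.1000

At z = 14.5 mm: the cone contributes a regular 12-gon of circumradius 1.645 (interpolated between r1=11 and r2=1 at t=0.935); the cylinder at (2.5, 14) is not intersected at this z (z outside [-1.5, 14]); the sphere at (9.5, 13) is not intersected at this z (|z−center|=16.000 > r=8); the cylinder at (11.5, 4.5): section is a regular 12-gon, circumradius r=7.5; Subtracting the remaining from the first: starting from the cone, the r=7.5 cylinder at (11.5, 4.5) misses the remaining region (no effect) — 1 connected region; the cube at (-4, 5) (footprint 11×21.5) is included at this height; Taking the first minus the rest: starting from the result so far, the 11×21.5 cube at (-4, 5) misses the remaining region (no effect) — 1 connected region. The outline is a single polygon with 12 vertices. Extrusion per mm of travel: 0.25 × 0.25 / (π × 1.425²) = 0.009797. Accumulating E over each segment gives final E = 0.1000.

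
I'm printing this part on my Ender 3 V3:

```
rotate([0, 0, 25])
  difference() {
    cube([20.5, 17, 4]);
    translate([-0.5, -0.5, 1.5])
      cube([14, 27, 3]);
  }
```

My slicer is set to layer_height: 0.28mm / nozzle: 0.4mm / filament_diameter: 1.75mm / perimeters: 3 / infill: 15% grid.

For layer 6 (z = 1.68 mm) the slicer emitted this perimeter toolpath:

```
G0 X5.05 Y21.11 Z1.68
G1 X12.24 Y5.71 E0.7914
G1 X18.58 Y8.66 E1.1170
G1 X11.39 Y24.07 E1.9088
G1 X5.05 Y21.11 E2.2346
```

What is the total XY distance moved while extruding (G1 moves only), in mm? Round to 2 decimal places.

Sum the Euclidean lengths of each G1 segment: total = 47.99 mm.

47.99 mm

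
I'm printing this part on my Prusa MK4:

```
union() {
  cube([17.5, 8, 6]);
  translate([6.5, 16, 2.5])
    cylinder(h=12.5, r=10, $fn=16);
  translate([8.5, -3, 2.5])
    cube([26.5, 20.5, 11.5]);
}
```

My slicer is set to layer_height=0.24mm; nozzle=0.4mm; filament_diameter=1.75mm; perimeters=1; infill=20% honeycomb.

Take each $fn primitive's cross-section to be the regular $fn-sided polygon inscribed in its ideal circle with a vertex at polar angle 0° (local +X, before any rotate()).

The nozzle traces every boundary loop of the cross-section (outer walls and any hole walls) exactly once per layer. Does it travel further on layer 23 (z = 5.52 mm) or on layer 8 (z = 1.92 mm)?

layer 23 (z = 5.52 mm)

Layer 23 (z = 5.52): the 17.5×8 cube contributes its full rectangle (perimeter 51.00 mm); the cylinder at (6.5, 16): section is a regular 16-gon, circumradius r=10 (perimeter = 2·16·10.000·sin(180°/16) = 62.43 mm); the cube at (8.5, -3) (footprint 26.5×20.5) is included at this height (perimeter 94.00 mm); Combining (union): the regions partially overlap (shared area 151.66 mm²), so the edge portions inside another operand are dropped and the merged outline is re-measured after clipping — boundary = 125.28 mm. So its perimeter = 125.28 mm. Layer 8 (z = 1.92): the cube is present — its section is the full 17.5×8 rectangle (perimeter 51.00 mm); the cylinder at (6.5, 16) is not intersected at this z (z outside [2.5, 15]); the cube at (8.5, -3) is not intersected at this z (z outside [2.5, 14]); Combining (union): only the 17.5×8 cube is present, so the union is just that shape — boundary = 51.00 mm. So its perimeter = 51.00 mm. Layer 23 is larger (125.28 vs 51.00 mm).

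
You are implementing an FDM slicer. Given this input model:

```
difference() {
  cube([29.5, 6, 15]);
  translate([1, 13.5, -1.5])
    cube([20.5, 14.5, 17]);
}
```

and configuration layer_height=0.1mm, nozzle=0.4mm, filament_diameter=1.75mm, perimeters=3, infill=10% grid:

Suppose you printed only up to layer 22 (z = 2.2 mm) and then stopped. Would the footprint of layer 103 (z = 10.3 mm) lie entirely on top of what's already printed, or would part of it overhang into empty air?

entirely on top

Compare the two slices. At z = 2.2: the 29.5×6 cube contributes its full rectangle (area 177.00 mm²); the cube at (1, 13.5) (footprint 20.5×14.5) is included at this height (area 297.25 mm²); Taking the first minus the rest: starting from the 29.5×6 cube (177.00 mm²), the 20.5×14.5 cube at (1, 13.5) misses the remaining region (no effect) — area = 177.00 mm². At z = 10.3: the 29.5×6 cube contributes its full rectangle (area 177.00 mm²); the 20.5×14.5 cube at (1, 13.5) contributes its full rectangle (area 297.25 mm²); Taking the first minus the rest: starting from the 29.5×6 cube (177.00 mm²), the 20.5×14.5 cube at (1, 13.5) misses the remaining region (no effect) — area = 177.00 mm². Checking containment: the cross-section at z = 10.3 is a subset of the cross-section at z = 2.2.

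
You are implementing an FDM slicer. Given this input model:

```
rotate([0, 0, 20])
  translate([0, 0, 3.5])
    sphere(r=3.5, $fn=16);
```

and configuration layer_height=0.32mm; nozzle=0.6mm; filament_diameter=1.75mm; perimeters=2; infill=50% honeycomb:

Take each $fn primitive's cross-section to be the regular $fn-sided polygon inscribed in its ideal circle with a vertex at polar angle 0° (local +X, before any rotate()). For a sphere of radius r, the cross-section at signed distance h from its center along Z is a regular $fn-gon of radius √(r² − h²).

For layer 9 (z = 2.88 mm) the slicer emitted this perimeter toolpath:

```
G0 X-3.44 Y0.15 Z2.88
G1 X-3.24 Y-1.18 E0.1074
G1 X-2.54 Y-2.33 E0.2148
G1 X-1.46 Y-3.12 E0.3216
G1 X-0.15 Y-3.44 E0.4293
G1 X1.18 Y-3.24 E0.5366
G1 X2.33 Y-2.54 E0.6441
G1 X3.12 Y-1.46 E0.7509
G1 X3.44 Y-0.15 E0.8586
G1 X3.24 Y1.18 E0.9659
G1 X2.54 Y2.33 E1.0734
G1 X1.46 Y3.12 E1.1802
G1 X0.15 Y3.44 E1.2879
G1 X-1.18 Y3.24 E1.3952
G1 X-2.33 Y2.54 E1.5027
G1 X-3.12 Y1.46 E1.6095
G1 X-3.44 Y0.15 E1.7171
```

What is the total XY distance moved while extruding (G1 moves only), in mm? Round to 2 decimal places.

21.51 mm

Sum the Euclidean lengths of each G1 segment: total = 21.51 mm.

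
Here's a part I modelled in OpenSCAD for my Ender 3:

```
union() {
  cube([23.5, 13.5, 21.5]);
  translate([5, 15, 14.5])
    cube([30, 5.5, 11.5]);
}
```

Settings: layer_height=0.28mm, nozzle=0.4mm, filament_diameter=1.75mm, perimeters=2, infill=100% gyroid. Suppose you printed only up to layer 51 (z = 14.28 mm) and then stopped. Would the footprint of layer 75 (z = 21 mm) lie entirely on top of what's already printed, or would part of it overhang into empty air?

Compare the two slices. At z = 14.28: the cube (footprint 23.5×13.5) is included at this height (area 317.25 mm²); the cube at (5, 15) does not reach this height (z outside [14.5, 26]); Combining (union): only the 23.5×13.5 cube is present, so the union is just that shape — area = 317.25 mm². At z = 21: the cube is present — its section is the full 23.5×13.5 rectangle (area 317.25 mm²); the 30×5.5 cube at (5, 15) contributes its full rectangle (area 165.00 mm²); Combining (union): the 2 present regions are separate (no shared area or edge), so areas and boundary lengths simply add and each stays a separate island — area = 482.25 mm². Checking containment: at z = 21 the cross-section extends beyond the z = 14.28 cross-section by about 165.00 mm².

part overhangs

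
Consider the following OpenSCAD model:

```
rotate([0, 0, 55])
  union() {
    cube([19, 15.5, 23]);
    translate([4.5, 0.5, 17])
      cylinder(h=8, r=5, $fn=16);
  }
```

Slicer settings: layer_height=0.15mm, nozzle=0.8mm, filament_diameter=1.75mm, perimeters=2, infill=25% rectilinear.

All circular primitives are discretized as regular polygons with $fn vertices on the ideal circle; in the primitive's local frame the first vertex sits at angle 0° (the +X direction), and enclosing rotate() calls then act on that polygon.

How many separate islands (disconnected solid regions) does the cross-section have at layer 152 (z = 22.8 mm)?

1

At z = 22.8 mm: the cube (footprint 19×15.5) is included at this height; the r=5 cylinder at (4.5, 0.5) gives a regular 16-gon of circumradius 5 (constant along its height); Combining (union): the regions partially overlap (shared area 42.39 mm²), so overlapping operands fuse into one piece — 1 connected region; (whole slice rotated 55° about Z — lengths, areas and connectivity unchanged). Overall, the cross-section is a single solid region. Island count = 1.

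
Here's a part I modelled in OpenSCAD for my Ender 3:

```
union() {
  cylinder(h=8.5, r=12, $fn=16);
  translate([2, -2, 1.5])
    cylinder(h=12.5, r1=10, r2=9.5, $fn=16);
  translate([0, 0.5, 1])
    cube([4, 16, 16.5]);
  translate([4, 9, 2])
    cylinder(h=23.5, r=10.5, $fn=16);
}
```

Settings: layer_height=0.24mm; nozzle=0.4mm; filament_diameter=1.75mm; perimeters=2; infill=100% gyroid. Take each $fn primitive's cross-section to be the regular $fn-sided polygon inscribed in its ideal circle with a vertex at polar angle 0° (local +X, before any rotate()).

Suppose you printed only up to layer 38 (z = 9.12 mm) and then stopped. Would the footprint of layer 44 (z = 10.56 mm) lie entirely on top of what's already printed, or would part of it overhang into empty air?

Compare the two slices. At z = 9.12: the cylinder is absent (z outside [0, 8.5]); the cone at (2, -2): at t=0.610 of its height the radius interpolates to r₁+(r₂−r₁)t = 9.695, giving a regular 16-gon of that circumradius (area = (16/2)·9.695²·sin(360°/16) = 287.77 mm²); the 4×16 cube at (0, 0.5) contributes its full rectangle (area 64.00 mm²); the r=10.5 cylinder at (4, 9) contributes a regular 16-gon of circumradius 10.5 (area = (16/2)·10.500²·sin(360°/16) = 337.53 mm²); Merging all regions: the regions partially overlap — summed areas 689.30 mm² minus the doubly-counted overlap 165.39 mm² gives 523.90 mm² — area = 523.90 mm². At z = 10.56: the cylinder is not intersected at this z (z outside [0, 8.5]); the cone at (2, -2): at t=0.725 of its height the radius interpolates to r₁+(r₂−r₁)t = 9.638, giving a regular 16-gon of that circumradius (area = (16/2)·9.638²·sin(360°/16) = 284.36 mm²); the cube at (0, 0.5) is present — its section is the full 4×16 rectangle (area 64.00 mm²); the cylinder at (4, 9): section is a regular 16-gon, circumradius r=10.5 (area = (16/2)·10.500²·sin(360°/16) = 337.53 mm²); Merging all regions: the regions partially overlap — summed areas 685.89 mm² minus the doubly-counted overlap 164.26 mm² gives 521.62 mm² — area = 521.62 mm². Checking containment: the cross-section at z = 10.56 is a subset of the cross-section at z = 9.12.

entirely on top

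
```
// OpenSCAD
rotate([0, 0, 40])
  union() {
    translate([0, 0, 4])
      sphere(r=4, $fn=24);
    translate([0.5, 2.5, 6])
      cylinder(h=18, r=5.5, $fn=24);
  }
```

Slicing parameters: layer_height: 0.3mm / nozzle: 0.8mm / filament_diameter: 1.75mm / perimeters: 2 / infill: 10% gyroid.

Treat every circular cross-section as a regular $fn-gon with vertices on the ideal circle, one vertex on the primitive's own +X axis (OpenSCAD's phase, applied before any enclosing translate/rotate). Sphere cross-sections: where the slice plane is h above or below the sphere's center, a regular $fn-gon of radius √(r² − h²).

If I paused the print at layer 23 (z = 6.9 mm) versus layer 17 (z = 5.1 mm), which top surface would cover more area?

layer 23 (z = 6.9 mm)

Layer 23 (z = 6.9): the sphere: section is a regular 24-gon, circumradius = √(r²−h²) = √(4²−2.9²) = 2.755 (area = (24/2)·2.755²·sin(360°/24) = 23.57 mm²); the cylinder at (0.5, 2.5): section is a regular 24-gon, circumradius r=5.5 (area = (24/2)·5.500²·sin(360°/24) = 93.95 mm²); Merging all regions: the r=4 sphere lies entirely inside the r=5.5 cylinder at (0.5, 2.5), so the union is just the r=5.5 cylinder at (0.5, 2.5) — area = 93.95 mm²; (whole slice rotated 40° about Z — lengths, areas and connectivity unchanged). So its area = 93.95 mm². Layer 17 (z = 5.1): the r=4 sphere contributes a regular 24-gon of circumradius √(4²−1.1²) = 3.846 (area = (24/2)·3.846²·sin(360°/24) = 45.94 mm²); the cylinder at (0.5, 2.5) is absent (z outside [6, 24]); Combining (union): only the r=4 sphere is present, so the union is just that shape — area = 45.94 mm²; (rotated 40° about Z; rotation is an isometry so areas/perimeters/island counts are preserved). So its area = 45.94 mm². Layer 23 is larger (93.95 vs 45.94 mm²).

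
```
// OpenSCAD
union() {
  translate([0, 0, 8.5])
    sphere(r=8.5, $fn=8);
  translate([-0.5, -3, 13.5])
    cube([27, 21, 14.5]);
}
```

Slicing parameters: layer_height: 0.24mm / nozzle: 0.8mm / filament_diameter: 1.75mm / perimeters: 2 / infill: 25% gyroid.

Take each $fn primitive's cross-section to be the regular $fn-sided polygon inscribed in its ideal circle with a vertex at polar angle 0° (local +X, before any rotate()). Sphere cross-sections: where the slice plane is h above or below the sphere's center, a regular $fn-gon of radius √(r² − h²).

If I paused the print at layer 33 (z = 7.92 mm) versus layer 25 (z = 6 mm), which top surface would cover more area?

layer 33 (z = 7.92 mm)

Layer 33 (z = 7.92): the r=8.5 sphere slices to a regular 8-gon of circumradius 8.480 (√(r²−h²) with h=0.58 from center) (area = (8/2)·8.480²·sin(360°/8) = 203.40 mm²); the cube at (-0.5, -3) is not intersected at this z (z outside [13.5, 28]); Merging all regions: only the r=8.5 sphere is present, so the union is just that shape — area = 203.40 mm². So its area = 203.40 mm². Layer 25 (z = 6): the r=8.5 sphere contributes a regular 8-gon of circumradius √(8.5²−2.5²) = 8.124 (area = (8/2)·8.124²·sin(360°/8) = 186.68 mm²); the cube at (-0.5, -3) is not intersected at this z (z outside [13.5, 28]); Taking the union: only the r=8.5 sphere is present, so the union is just that shape — area = 186.68 mm². So its area = 186.68 mm². Layer 33 is larger (203.40 vs 186.68 mm²).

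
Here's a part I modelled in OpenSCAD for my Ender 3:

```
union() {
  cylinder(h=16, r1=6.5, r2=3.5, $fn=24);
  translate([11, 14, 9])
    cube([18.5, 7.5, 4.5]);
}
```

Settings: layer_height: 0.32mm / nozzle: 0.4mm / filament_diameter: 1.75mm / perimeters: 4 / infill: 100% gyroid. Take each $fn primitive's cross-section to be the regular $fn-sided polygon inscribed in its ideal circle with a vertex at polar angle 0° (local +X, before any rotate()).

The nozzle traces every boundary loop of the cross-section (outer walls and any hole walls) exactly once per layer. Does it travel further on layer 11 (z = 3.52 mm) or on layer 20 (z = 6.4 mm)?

layer 11 (z = 3.52 mm)

Layer 11 (z = 3.52): the cone contributes a regular 24-gon of circumradius 5.840 (interpolated between r1=6.5 and r2=3.5 at t=0.220) (perimeter = 2·24·5.840·sin(180°/24) = 36.59 mm); the cube at (11, 14) is not intersected at this z (z outside [9, 13.5]); Merging all regions: only the cone is present, so the union is just that shape — boundary = 36.59 mm. So its perimeter = 36.59 mm. Layer 20 (z = 6.4): the cone (r1=6.5→r2=3.5) has section circumradius 5.300 here — a regular 24-gon (perimeter = 2·24·5.300·sin(180°/24) = 33.21 mm); the cube at (11, 14) does not reach this height (z outside [9, 13.5]); Combining (union): only the cone is present, so the union is just that shape — boundary = 33.21 mm. So its perimeter = 33.21 mm. Layer 11 is larger (36.59 vs 33.21 mm).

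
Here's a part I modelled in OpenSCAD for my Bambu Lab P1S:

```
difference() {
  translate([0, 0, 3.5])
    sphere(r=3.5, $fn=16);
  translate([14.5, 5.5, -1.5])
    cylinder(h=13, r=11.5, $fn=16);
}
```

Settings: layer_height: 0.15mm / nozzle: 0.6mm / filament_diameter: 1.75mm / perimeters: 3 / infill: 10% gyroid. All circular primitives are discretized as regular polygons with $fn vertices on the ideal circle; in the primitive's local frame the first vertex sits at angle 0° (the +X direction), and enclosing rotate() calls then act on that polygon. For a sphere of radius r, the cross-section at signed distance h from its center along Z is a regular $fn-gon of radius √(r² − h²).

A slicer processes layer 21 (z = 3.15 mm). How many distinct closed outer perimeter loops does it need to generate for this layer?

1

At z = 3.15 mm: the r=3.5 sphere slices to a regular 16-gon of circumradius 3.482 (√(r²−h²) with h=0.35 from center); the cylinder at (14.5, 5.5): section is a regular 16-gon, circumradius r=11.5; Subtracting the remaining from the first: starting from the r=3.5 sphere, the r=11.5 cylinder at (14.5, 5.5) misses the remaining region (no effect) — 1 connected region. The result has 1 disconnected region.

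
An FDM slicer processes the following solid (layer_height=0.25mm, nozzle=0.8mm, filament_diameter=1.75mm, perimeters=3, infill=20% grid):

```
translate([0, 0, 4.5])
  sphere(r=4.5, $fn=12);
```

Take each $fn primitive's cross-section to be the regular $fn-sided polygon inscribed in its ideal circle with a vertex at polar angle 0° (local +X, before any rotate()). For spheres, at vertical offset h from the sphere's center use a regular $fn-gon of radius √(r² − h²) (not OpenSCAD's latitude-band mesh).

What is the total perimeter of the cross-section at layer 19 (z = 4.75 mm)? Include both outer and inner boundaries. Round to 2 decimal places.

27.91 mm

At z = 4.75 mm: the r=4.5 sphere slices to a regular 12-gon of circumradius 4.493 (√(r²−h²) with h=0.25 from center) (perimeter = 2·12·4.493·sin(180°/12) = 27.91 mm). Overall, the cross-section is a single solid region. Total boundary length (outer) = 27.91 mm.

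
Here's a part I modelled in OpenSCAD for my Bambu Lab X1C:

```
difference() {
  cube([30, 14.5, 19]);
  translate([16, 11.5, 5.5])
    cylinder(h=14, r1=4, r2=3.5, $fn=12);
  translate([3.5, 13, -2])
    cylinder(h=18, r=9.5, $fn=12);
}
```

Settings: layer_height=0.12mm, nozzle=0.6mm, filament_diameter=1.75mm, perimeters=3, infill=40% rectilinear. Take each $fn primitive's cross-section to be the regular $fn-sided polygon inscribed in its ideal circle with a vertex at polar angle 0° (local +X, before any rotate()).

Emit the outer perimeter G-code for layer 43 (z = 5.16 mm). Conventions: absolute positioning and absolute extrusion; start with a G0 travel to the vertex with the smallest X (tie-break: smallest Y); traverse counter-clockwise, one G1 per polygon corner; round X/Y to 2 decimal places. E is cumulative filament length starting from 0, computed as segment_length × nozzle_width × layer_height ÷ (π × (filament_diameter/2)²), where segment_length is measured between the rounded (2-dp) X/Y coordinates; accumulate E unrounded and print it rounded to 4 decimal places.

At z = 5.16 mm: the 30×14.5 cube contributes its full rectangle; the cone at (16, 11.5) is absent (z outside [5.5, 19.5]); the r=9.5 cylinder at (3.5, 13) gives a regular 12-gon of circumradius 9.5 (constant along its height); Taking the first minus the rest: starting from the 30×14.5 cube, the r=9.5 cylinder at (3.5, 13) partially overlaps it — only the 118.49 mm² overlap (of its 270.75 mm²) is removed, clipping the outline — 1 connected region. The outline is a single polygon with 9 vertices. Extrusion per mm of travel: 0.6 × 0.12 / (π × 0.875²) = 0.029934. Accumulating E over each segment gives final E = 2.5825.

G0 X0.00 Y0.00 Z5.16
G1 X30.00 Y0.00 E0.8980
G1 X30.00 Y14.50 E1.3321
G1 X12.60 Y14.50 E1.8529
G1 X13.00 Y13.00 E1.8994
G1 X11.73 Y8.25 E2.0466
G1 X8.25 Y4.77 E2.1939
G1 X3.50 Y3.50 E2.3411
G1 X0.00 Y4.44 E2.4496
G1 X0.00 Y0.00 E2.5825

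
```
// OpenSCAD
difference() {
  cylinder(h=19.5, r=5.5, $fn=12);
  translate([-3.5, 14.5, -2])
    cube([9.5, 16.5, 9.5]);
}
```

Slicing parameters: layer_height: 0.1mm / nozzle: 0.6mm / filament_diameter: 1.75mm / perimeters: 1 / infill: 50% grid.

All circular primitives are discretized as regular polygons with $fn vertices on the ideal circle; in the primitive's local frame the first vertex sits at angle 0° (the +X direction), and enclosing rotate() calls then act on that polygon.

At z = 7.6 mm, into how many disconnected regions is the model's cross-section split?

1

At z = 7.6 mm: the r=5.5 cylinder contributes a regular 12-gon of circumradius 5.5; the cube at (-3.5, 14.5) is absent (z outside [-2, 7.5]); After the difference (first − rest): none of the subtracted shapes is present at this height, so the r=5.5 cylinder is unchanged — 1 connected region. The result has 1 disconnected region.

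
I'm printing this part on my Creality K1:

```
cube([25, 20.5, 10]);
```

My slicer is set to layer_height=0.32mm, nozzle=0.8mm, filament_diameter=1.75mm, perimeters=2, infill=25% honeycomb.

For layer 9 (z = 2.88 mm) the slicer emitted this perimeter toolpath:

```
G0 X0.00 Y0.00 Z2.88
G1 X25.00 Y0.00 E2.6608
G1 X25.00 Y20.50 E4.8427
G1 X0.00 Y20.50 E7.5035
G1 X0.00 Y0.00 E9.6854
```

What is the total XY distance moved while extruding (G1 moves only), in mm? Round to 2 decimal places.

Sum the Euclidean lengths of each G1 segment: total = 91.00 mm.

91.00 mm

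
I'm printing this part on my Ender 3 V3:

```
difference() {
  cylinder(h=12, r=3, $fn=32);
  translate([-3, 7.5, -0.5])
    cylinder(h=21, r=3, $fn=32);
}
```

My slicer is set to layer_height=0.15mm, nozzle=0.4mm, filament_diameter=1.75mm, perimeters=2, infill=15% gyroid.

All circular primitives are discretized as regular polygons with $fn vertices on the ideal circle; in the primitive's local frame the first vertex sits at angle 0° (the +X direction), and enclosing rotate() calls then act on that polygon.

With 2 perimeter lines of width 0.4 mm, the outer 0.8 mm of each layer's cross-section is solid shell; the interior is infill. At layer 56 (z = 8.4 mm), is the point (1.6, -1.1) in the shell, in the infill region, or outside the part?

infill

At z = 8.4 mm: the r=3 cylinder gives a regular 32-gon of circumradius 3 (constant along its height); the cylinder at (-3, 7.5): section is a regular 32-gon, circumradius r=3; After the difference (first − rest): starting from the r=3 cylinder, the r=3 cylinder at (-3, 7.5) misses the remaining region (no effect) — 1 connected region. Overall, the cross-section is a single solid region. The nearest boundary edge runs (2.49, -1.67)→(2.12, -2.12); distance from the point to it = 1.05 mm. The point is inside the cross-section and 1.05 mm from the nearest boundary — more than the 0.8 mm shell width (2 × 0.4), so it's in the infill interior.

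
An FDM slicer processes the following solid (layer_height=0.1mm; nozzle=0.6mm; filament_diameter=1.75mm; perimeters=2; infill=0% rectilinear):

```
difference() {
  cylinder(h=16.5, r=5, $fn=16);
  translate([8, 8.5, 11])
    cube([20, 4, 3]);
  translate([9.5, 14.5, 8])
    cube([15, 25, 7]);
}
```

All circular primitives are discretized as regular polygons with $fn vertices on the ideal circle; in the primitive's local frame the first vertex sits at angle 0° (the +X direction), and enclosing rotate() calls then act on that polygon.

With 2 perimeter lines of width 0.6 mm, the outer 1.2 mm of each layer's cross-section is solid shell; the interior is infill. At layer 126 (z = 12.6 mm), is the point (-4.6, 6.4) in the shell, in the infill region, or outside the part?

At z = 12.6 mm: the r=5 cylinder gives a regular 16-gon of circumradius 5 (constant along its height); the cube at (8, 8.5) (footprint 20×4) is included at this height; the cube at (9.5, 14.5) is present — its section is the full 15×25 rectangle; After the difference (first − rest): starting from the r=5 cylinder, the 20×4 cube at (8, 8.5) misses the remaining region (no effect); the 15×25 cube at (9.5, 14.5) misses the remaining region (no effect) — 1 connected region. Overall, the cross-section is a single solid region. The nearest boundary edge runs (-3.54, 3.54)→(-1.91, 4.62); distance from the point to it = 2.97 mm. The point is not inside any of the regions above, so it lies outside the cross-section (2.97 mm from the nearest boundary).

outside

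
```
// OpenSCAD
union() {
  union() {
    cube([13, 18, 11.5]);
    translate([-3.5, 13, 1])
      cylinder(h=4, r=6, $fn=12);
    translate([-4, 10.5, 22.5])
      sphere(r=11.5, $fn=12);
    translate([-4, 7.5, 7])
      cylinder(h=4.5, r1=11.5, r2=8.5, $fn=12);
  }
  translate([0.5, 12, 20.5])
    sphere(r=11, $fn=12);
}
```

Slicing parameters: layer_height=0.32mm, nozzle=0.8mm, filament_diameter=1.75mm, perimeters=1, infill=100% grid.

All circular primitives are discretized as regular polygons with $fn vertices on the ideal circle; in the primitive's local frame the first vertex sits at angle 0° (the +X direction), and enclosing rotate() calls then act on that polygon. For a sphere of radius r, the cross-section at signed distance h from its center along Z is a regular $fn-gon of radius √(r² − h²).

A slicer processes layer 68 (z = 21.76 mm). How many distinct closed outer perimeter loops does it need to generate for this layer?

1

At z = 21.76 mm: the cube is absent (z outside [0, 11.5]); the cylinder at (-3.5, 13) does not reach this height (z outside [1, 5]); the r=11.5 sphere at (-4, 10.5) slices to a regular 12-gon of circumradius 11.476 (√(r²−h²) with h=0.74 from center); the cone at (-4, 7.5) does not reach this height (z outside [7, 11.5]); Combining (union): only the r=11.5 sphere at (-4, 10.5) is present, so the union is just that shape — 1 connected region; the sphere at (0.5, 12): section is a regular 12-gon, circumradius = √(r²−h²) = √(11²−1.26²) = 10.928; Taking the union: the regions partially overlap (shared area 272.94 mm²), so overlapping operands fuse into one piece — 1 connected region. The result has 1 disconnected region.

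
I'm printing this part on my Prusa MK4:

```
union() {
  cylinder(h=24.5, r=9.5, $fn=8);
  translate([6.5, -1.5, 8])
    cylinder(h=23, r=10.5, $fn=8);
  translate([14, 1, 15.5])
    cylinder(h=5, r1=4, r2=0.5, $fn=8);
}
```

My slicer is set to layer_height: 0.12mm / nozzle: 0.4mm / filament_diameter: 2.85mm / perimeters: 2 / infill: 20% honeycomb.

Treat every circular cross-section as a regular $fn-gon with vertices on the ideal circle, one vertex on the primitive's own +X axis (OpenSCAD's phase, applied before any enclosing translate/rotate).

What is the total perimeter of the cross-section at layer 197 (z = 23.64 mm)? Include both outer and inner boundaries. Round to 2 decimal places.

75.30 mm

At z = 23.64 mm: the r=9.5 cylinder gives a regular 8-gon of circumradius 9.5 (constant along its height) (perimeter = 2·8·9.500·sin(180°/8) = 58.17 mm); the r=10.5 cylinder at (6.5, -1.5) contributes a regular 8-gon of circumradius 10.5 (perimeter = 2·8·10.500·sin(180°/8) = 64.29 mm); the cone at (14, 1) is absent (z outside [15.5, 20.5]); Taking the union: the regions partially overlap (shared area 158.38 mm²), so the edge portions inside another operand are dropped and the merged outline is re-measured after clipping — boundary = 75.30 mm. Overall, the cross-section is a single solid region. Total boundary length (outer) = 75.30 mm.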